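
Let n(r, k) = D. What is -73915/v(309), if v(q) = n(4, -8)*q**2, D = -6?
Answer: 73915/572886 ≈ 0.12902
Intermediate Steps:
n(r, k) = -6
v(q) = -6*q**2
-73915/v(309) = -73915/((-6*309**2)) = -73915/((-6*95481)) = -73915/(-572886) = -73915*(-1/572886) = 73915/572886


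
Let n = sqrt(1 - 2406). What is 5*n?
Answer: 5*I*sqrt(2405) ≈ 245.2*I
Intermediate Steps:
n = I*sqrt(2405) (n = sqrt(-2405) = I*sqrt(2405) ≈ 49.041*I)
5*n = 5*(I*sqrt(2405)) = 5*I*sqrt(2405)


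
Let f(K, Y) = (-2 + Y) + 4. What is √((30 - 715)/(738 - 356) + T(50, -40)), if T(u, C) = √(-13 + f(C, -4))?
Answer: √(-261670 + 145924*I*√15)/382 ≈ 1.1124 + 1.7409*I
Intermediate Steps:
f(K, Y) = 2 + Y
T(u, C) = I*√15 (T(u, C) = √(-13 + (2 - 4)) = √(-13 - 2) = √(-15) = I*√15)
√((30 - 715)/(738 - 356) + T(50, -40)) = √((30 - 715)/(738 - 356) + I*√15) = √(-685/382 + I*√15)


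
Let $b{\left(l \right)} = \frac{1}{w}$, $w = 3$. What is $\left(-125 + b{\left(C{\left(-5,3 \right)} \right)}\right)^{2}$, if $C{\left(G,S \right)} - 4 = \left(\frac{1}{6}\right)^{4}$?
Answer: $\frac{139876}{9} \approx 15542.0$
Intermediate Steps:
$C{\left(G,S \right)} = \frac{5185}{1296}$ ($C{\left(G,S \right)} = 4 + \left(\frac{1}{6}\right)^{4} = 4 + \frac{1}{1296} = \frac{5185}{1296}$)
$b{\left(l \right)} = \frac{1}{3}$
$\left(-125 + b{\left(C{\left(-5,3 \right)} \right)}\right)^{2} = \left(-125 + \frac{1}{3}\right)^{2} = \left(- \frac{374}{3}\right)^{2} = \frac{139876}{9}$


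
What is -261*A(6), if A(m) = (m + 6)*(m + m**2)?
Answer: -131544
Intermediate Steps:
A(m) = (6 + m)*(m + m**2)
-261*A(6) = -1566*(6 + 6**2 + 7*6) = -1566*(6 + 36 + 42) = -1566*84 = -261*504 = -131544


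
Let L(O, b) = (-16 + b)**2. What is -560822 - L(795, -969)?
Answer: -1531047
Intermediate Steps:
-560822 - L(795, -969) = -560822 - (-16 - 969)**2 = -560822 - 1*(-985)**2 = -560822 - 1*970225 = -560822 - 970225 = -1531047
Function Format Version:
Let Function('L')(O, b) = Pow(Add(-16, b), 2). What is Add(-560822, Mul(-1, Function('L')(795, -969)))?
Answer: -1531047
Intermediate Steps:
Add(-560822, Mul(-1, Function('L')(795, -969))) = Add(-560822, Mul(-1, Pow(Add(-16, -969), 2))) = Add(-560822, Mul(-1, Pow(-985, 2))) = Add(-560822, Mul(-1, 970225)) = Add(-560822, -970225) = -1531047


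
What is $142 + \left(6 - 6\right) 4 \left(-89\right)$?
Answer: $142$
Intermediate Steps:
$142 + \left(6 - 6\right) 4 \left(-89\right) = 142 + 0 \cdot 4 \left(-89\right) = 142 + 0 \left(-89\right) = 142 + 0 = 142$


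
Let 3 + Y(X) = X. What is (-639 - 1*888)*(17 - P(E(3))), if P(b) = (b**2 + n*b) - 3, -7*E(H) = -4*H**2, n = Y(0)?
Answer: -671880/49 ≈ -13712.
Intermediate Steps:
Y(X) = -3 + X
n = -3 (n = -3 + 0 = -3)
E(H) = 4*H**2/7 (E(H) = -(-4)*H**2/7 = 4*H**2/7)
P(b) = -3 + b**2 - 3*b (P(b) = (b**2 - 3*b) - 3 = -3 + b**2 - 3*b)
(-639 - 1*888)*(17 - P(E(3))) = (-639 - 1*888)*(17 - (-3 + ((4/7)*3**2)**2 - 12*3**2/7)) = (-639 - 888)*(17 - (-3 + ((4/7)*9)**2 - 12*9/7)) = -1527*(17 - (-3 + (36/7)**2 - 3*36/7)) = -1527*(17 - (-3 + 1296/49 - 108/7)) = -1527*(17 - 1*393/49) = -1527*(17 - 393/49) = -1527*440/49 = -671880/49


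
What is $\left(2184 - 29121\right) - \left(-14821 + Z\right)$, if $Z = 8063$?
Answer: $-20179$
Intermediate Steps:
$\left(2184 - 29121\right) - \left(-14821 + Z\right) = \left(2184 - 29121\right) + \left(14821 - 8063\right) = -26937 + \left(14821 - 8063\right) = -26937 + 6758 = -20179$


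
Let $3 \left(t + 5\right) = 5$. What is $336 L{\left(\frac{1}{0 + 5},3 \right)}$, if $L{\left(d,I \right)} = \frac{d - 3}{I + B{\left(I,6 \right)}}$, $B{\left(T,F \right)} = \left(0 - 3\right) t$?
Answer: $- \frac{4704}{65} \approx -72.369$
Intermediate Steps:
$t = - \frac{10}{3}$ ($t = -5 + \frac{1}{3} \cdot 5 = -5 + \frac{5}{3} = - \frac{10}{3} \approx -3.3333$)
$B{\left(T,F \right)} = 10$ ($B{\left(T,F \right)} = \left(0 - 3\right) \left(- \frac{10}{3}\right) = \left(-3\right) \left(- \frac{10}{3}\right) = 10$)
$L{\left(d,I \right)} = \frac{-3 + d}{10 + I}$ ($L{\left(d,I \right)} = \frac{d - 3}{I + 10} = \frac{-3 + d}{10 + I}$)
$336 L{\left(\frac{1}{0 + 5},3 \right)} = 336 \frac{-3 + \frac{1}{0 + 5}}{10 + 3} = 336 \frac{-3 + \frac{1}{5}}{13} = 336 \cdot \frac{1}{13} \left(- \frac{14}{5}\right) = 336 \left(- \frac{14}{65}\right) = - \frac{4704}{65}$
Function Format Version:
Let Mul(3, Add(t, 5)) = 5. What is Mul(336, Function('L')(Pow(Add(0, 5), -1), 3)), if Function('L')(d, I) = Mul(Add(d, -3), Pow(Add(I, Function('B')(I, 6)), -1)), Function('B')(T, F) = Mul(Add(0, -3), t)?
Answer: Rational(-4704, 65) ≈ -72.369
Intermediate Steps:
t = Rational(-10, 3) (t = Add(-5, Mul(Rational(1, 3), 5)) = Add(-5, Rational(5, 3)) = Rational(-10, 3) ≈ -3.3333)
Function('B')(T, F) = 10 (Function('B')(T, F) = Mul(Add(0, -3), Rational(-10, 3)) = Mul(-3, Rational(-10, 3)) = 10)
Function('L')(d, I) = Mul(Pow(Add(10, I), -1), Add(-3, d)) (Function('L')(d, I) = Mul(Add(d, -3), Pow(Add(I, 10), -1)) = Mul(Add(-3, d), Pow(Add(10, I), -1)) = Mul(Pow(Add(10, I), -1), Add(-3, d)))
Mul(336, Function('L')(Pow(Add(0, 5), -1), 3)) = Mul(336, Mul(Pow(Add(10, 3), -1), Add(-3, Pow(Add(0, 5), -1)))) = Mul(336, Mul(Pow(13, -1), Add(-3, Pow(5, -1)))) = Mul(336, Mul(Rational(1, 13), Add(-3, Rational(1, 5)))) = Mul(336, Mul(Rational(1, 13), Rational(-14, 5))) = Mul(336, Rational(-14, 65)) = Rational(-4704, 65)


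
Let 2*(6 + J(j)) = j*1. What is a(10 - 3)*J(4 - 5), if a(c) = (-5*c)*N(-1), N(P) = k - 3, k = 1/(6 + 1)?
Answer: -650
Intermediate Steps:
k = ⅐ (k = 1/7 = ⅐ ≈ 0.14286)
N(P) = -20/7 (N(P) = ⅐ - 3 = -20/7)
a(c) = 100*c/7 (a(c) = -5*c*(-20/7) = 100*c/7)
J(j) = -6 + j/2 (J(j) = -6 + (j*1)/2 = -6 + j/2)
a(10 - 3)*J(4 - 5) = (100*(10 - 3)/7)*(-6 + (4 - 5)/2) = ((100/7)*7)*(-6 + (½)*(-1)) = 100*(-6 - ½) = 100*(-13/2) = -650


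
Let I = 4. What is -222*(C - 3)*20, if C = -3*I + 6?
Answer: 39960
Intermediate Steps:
C = -6 (C = -3*4 + 6 = -12 + 6 = -6)
-222*(C - 3)*20 = -222*(-6 - 3)*20 = -222*(-9)*20 = -37*(-54)*20 = 1998*20 = 39960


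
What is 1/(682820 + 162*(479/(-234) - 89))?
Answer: 13/8684915 ≈ 1.4968e-6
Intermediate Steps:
1/(682820 + 162*(479/(-234) - 89)) = 1/(682820 + 162*(479*(-1/234) - 89)) = 1/(682820 + 162*(-479/234 - 89)) = 1/(682820 + 162*(-21305/234)) = 1/(682820 - 191745/13) = 1/(8684915/13) = 13/8684915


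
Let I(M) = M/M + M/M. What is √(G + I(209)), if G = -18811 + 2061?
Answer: 2*I*√4187 ≈ 129.41*I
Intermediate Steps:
G = -16750
I(M) = 2 (I(M) = 1 + 1 = 2)
√(G + I(209)) = √(-16750 + 2) = √(-16748) = 2*I*√4187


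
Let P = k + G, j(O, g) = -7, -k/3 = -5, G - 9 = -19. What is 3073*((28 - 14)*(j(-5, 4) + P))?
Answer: -86044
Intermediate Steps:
G = -10 (G = 9 - 19 = -10)
k = 15 (k = -3*(-5) = 15)
P = 5 (P = 15 - 10 = 5)
3073*((28 - 14)*(j(-5, 4) + P)) = 3073*((28 - 14)*(-7 + 5)) = 3073*(14*(-2)) = 3073*(-28) = -86044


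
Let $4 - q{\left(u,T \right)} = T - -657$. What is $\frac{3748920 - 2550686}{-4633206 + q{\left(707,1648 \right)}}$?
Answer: $- \frac{1198234}{4635507} \approx -0.25849$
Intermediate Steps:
$q{\left(u,T \right)} = -653 - T$ ($q{\left(u,T \right)} = 4 - \left(T - -657\right) = 4 - \left(T + 657\right) = 4 - \left(657 + T\right) = -653 - T$)
$\frac{3748920 - 2550686}{-4633206 + q{\left(707,1648 \right)}} = \frac{3748920 - 2550686}{-4633206 - 2301} = \frac{1198234}{-4633206 - 2301} = \frac{1198234}{-4635507} = 1198234 \left(- \frac{1}{4635507}\right) = - \frac{1198234}{4635507}$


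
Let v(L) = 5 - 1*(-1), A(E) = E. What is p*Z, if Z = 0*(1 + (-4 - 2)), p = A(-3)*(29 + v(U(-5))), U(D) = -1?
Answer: 0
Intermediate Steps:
v(L) = 6 (v(L) = 5 + 1 = 6)
p = -105 (p = -3*(29 + 6) = -3*35 = -105)
Z = 0 (Z = 0*(1 - 6) = 0*(-5) = 0)
p*Z = -105*0 = 0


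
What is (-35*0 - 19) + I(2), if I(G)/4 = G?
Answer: -11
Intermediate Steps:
I(G) = 4*G
(-35*0 - 19) + I(2) = (-35*0 - 19) + 4*2 = (0 - 19) + 8 = -19 + 8 = -11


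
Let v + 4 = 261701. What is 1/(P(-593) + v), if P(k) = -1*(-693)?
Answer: 1/262390 ≈ 3.8111e-6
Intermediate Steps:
v = 261697 (v = -4 + 261701 = 261697)
P(k) = 693
1/(P(-593) + v) = 1/(693 + 261697) = 1/262390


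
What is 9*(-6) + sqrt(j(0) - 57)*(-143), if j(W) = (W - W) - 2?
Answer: -54 - 143*I*sqrt(59) ≈ -54.0 - 1098.4*I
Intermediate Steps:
j(W) = -2 (j(W) = 0 - 2 = -2)
9*(-6) + sqrt(j(0) - 57)*(-143) = 9*(-6) + sqrt(-2 - 57)*(-143) = -54 + sqrt(-59)*(-143) = -54 + (I*sqrt(59))*(-143) = -54 - 143*I*sqrt(59)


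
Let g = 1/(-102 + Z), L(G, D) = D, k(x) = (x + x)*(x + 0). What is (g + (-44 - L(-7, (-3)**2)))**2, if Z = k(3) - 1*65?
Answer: 62378404/22201 ≈ 2809.7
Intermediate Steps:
k(x) = 2*x**2 (k(x) = (2*x)*x = 2*x**2)
Z = -47 (Z = 2*3**2 - 1*65 = 2*9 - 65 = 18 - 65 = -47)
g = -1/149 (g = 1/(-102 - 47) = 1/(-149) = -1/149 ≈ -0.0067114)
(g + (-44 - L(-7, (-3)**2)))**2 = (-1/149 + (-44 - 1*(-3)**2))**2 = (-1/149 + (-44 - 1*9))**2 = (-1/149 + (-44 - 9))**2 = (-1/149 - 53)**2 = (-7898/149)**2 = 62378404/22201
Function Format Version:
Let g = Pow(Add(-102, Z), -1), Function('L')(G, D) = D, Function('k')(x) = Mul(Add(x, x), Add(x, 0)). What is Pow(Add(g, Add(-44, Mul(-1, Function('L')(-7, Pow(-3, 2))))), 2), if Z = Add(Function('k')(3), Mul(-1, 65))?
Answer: Rational(62378404, 22201) ≈ 2809.7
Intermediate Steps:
Function('k')(x) = Mul(2, Pow(x, 2)) (Function('k')(x) = Mul(Mul(2, x), x) = Mul(2, Pow(x, 2)))
Z = -47 (Z = Add(Mul(2, Pow(3, 2)), Mul(-1, 65)) = Add(Mul(2, 9), -65) = Add(18, -65) = -47)
g = Rational(-1, 149) (g = Pow(Add(-102, -47), -1) = Pow(-149, -1) = Rational(-1, 149) ≈ -0.0067114)
Pow(Add(g, Add(-44, Mul(-1, Function('L')(-7, Pow(-3, 2))))), 2) = Pow(Add(Rational(-1, 149), Add(-44, Mul(-1, Pow(-3, 2)))), 2) = Pow(Add(Rational(-1, 149), Add(-44, Mul(-1, 9))), 2) = Pow(Add(Rational(-1, 149), Add(-44, -9)), 2) = Pow(Add(Rational(-1, 149), -53), 2) = Pow(Rational(-7898, 149), 2) = Rational(62378404, 22201)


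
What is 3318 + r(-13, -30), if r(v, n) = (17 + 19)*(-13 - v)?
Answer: 3318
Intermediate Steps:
r(v, n) = -468 - 36*v (r(v, n) = 36*(-13 - v) = -468 - 36*v)
3318 + r(-13, -30) = 3318 + (-468 - 36*(-13)) = 3318 + (-468 + 468) = 3318 + 0 = 3318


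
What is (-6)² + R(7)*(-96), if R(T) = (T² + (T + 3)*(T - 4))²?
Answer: -599100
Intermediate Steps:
R(T) = (T² + (-4 + T)*(3 + T))² (R(T) = (T² + (3 + T)*(-4 + T))² = (T² + (-4 + T)*(3 + T))²)
(-6)² + R(7)*(-96) = (-6)² + (12 + 7 - 2*7²)²*(-96) = 36 + (12 + 7 - 2*49)²*(-96) = 36 + (12 + 7 - 98)²*(-96) = 36 + (-79)²*(-96) = 36 + 6241*(-96) = 36 - 599136 = -599100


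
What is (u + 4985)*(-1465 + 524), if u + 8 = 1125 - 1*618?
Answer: -5160444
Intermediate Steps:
u = 499 (u = -8 + (1125 - 1*618) = -8 + (1125 - 618) = -8 + 507 = 499)
(u + 4985)*(-1465 + 524) = (499 + 4985)*(-1465 + 524) = 5484*(-941) = -5160444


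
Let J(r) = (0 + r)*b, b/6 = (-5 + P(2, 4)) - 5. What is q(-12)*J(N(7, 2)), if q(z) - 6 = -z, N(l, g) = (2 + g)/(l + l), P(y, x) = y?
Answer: -1728/7 ≈ -246.86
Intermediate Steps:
N(l, g) = (2 + g)/(2*l) (N(l, g) = (2 + g)/((2*l)) = (2 + g)*(1/(2*l)) = (2 + g)/(2*l))
q(z) = 6 - z
b = -48 (b = 6*((-5 + 2) - 5) = 6*(-3 - 5) = 6*(-8) = -48)
J(r) = -48*r (J(r) = (0 + r)*(-48) = r*(-48) = -48*r)
q(-12)*J(N(7, 2)) = (6 - 1*(-12))*(-24*(2 + 2)/7) = (6 + 12)*(-24*4/7) = 18*(-48*2/7) = 18*(-96/7) = -1728/7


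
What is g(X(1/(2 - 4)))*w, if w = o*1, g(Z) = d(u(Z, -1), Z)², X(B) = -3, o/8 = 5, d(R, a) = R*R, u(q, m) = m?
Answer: 40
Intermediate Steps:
d(R, a) = R²
o = 40 (o = 8*5 = 40)
g(Z) = 1 (g(Z) = ((-1)²)² = 1² = 1)
w = 40 (w = 40*1 = 40)
g(X(1/(2 - 4)))*w = 1*40 = 40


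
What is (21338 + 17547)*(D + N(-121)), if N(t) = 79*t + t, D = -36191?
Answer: -1783693835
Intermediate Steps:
N(t) = 80*t
(21338 + 17547)*(D + N(-121)) = (21338 + 17547)*(-36191 + 80*(-121)) = 38885*(-36191 - 9680) = 38885*(-45871) = -1783693835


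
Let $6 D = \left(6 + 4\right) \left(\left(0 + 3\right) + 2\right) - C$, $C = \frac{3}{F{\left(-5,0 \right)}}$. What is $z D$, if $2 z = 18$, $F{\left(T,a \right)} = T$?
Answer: $\frac{759}{10} \approx 75.9$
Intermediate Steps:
$z = 9$ ($z = \frac{1}{2} \cdot 18 = 9$)
$C = - \frac{3}{5}$ ($C = \frac{3}{-5} = 3 \left(- \frac{1}{5}\right) = - \frac{3}{5} \approx -0.6$)
$D = \frac{253}{30}$ ($D = \frac{\left(6 + 4\right) \left(\left(0 + 3\right) + 2\right) - - \frac{3}{5}}{6} = \frac{10 \left(3 + 2\right) + \frac{3}{5}}{6} = \frac{10 \cdot 5 + \frac{3}{5}}{6} = \frac{50 + \frac{3}{5}}{6} = \frac{1}{6} \cdot \frac{253}{5} = \frac{253}{30} \approx 8.4333$)
$z D = 9 \cdot \frac{253}{30} = \frac{759}{10}$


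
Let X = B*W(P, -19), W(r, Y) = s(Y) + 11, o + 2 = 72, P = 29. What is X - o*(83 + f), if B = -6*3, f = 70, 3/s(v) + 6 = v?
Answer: -272646/25 ≈ -10906.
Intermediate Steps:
s(v) = 3/(-6 + v)
o = 70 (o = -2 + 72 = 70)
W(r, Y) = 11 + 3/(-6 + Y) (W(r, Y) = 3/(-6 + Y) + 11 = 11 + 3/(-6 + Y))
B = -18
X = -4896/25 (X = -18*(-63 + 11*(-19))/(-6 - 19) = -18*(-63 - 209)/(-25) = -(-18)*(-272)/25 = -18*272/25 = -4896/25 ≈ -195.84)
X - o*(83 + f) = -4896/25 - 70*(83 + 70) = -4896/25 - 70*153 = -4896/25 - 1*10710 = -4896/25 - 10710 = -272646/25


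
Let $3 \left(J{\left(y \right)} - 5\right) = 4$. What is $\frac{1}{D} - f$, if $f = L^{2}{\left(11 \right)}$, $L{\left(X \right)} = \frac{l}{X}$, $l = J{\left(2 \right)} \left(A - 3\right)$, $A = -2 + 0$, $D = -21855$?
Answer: $- \frac{65747488}{7933365} \approx -8.2875$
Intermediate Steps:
$J{\left(y \right)} = \frac{19}{3}$ ($J{\left(y \right)} = 5 + \frac{1}{3} \cdot 4 = 5 + \frac{4}{3} = \frac{19}{3}$)
$A = -2$
$l = - \frac{95}{3}$ ($l = \frac{19 \left(-2 - 3\right)}{3} = \frac{19}{3} \left(-5\right) = - \frac{95}{3} \approx -31.667$)
$L{\left(X \right)} = - \frac{95}{3 X}$
$f = \frac{9025}{1089}$ ($f = \left(- \frac{95}{3 \cdot 11}\right)^{2} = \left(\left(- \frac{95}{3}\right) \frac{1}{11}\right)^{2} = \left(- \frac{95}{33}\right)^{2} = \frac{9025}{1089} \approx 8.2874$)
$\frac{1}{D} - f = \frac{1}{-21855} - \frac{9025}{1089} = - \frac{1}{21855} - \frac{9025}{1089} = - \frac{65747488}{7933365}$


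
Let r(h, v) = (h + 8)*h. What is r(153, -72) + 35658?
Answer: 60291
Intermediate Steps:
r(h, v) = h*(8 + h) (r(h, v) = (8 + h)*h = h*(8 + h))
r(153, -72) + 35658 = 153*(8 + 153) + 35658 = 153*161 + 35658 = 24633 + 35658 = 60291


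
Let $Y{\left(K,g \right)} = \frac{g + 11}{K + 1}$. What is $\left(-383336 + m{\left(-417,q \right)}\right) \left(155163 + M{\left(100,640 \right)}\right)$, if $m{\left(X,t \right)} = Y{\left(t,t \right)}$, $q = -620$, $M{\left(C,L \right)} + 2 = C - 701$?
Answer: $- \frac{36674673000000}{619} \approx -5.9248 \cdot 10^{10}$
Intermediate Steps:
$Y{\left(K,g \right)} = \frac{11 + g}{1 + K}$
$M{\left(C,L \right)} = -703 + C$ ($M{\left(C,L \right)} = -2 + \left(C - 701\right) = -2 + \left(-701 + C\right) = -703 + C$)
$m{\left(X,t \right)} = \frac{11 + t}{1 + t}$
$\left(-383336 + m{\left(-417,q \right)}\right) \left(155163 + M{\left(100,640 \right)}\right) = \left(-383336 + \frac{11 - 620}{1 - 620}\right) \left(155163 + \left(-703 + 100\right)\right) = \left(-383336 + \frac{1}{-619} \left(-609\right)\right) \left(155163 - 603\right) = \left(-383336 - - \frac{609}{619}\right) 154560 = \left(-383336 + \frac{609}{619}\right) 154560 = \left(- \frac{237284375}{619}\right) 154560 = - \frac{36674673000000}{619}$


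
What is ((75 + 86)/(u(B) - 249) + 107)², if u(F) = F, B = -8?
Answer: 747366244/66049 ≈ 11315.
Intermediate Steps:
((75 + 86)/(u(B) - 249) + 107)² = ((75 + 86)/(-8 - 249) + 107)² = (161/(-257) + 107)² = (161*(-1/257) + 107)² = (-161/257 + 107)² = (27338/257)² = 747366244/66049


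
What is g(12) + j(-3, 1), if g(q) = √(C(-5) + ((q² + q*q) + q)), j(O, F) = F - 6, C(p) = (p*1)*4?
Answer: -5 + 2*√70 ≈ 11.733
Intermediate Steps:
C(p) = 4*p (C(p) = p*4 = 4*p)
j(O, F) = -6 + F
g(q) = √(-20 + q + 2*q²) (g(q) = √(4*(-5) + ((q² + q*q) + q)) = √(-20 + ((q² + q²) + q)) = √(-20 + (2*q² + q)) = √(-20 + (q + 2*q²)) = √(-20 + q + 2*q²))
g(12) + j(-3, 1) = √(-20 + 12 + 2*12²) + (-6 + 1) = √(-20 + 12 + 2*144) - 5 = √(-20 + 12 + 288) - 5 = √280 - 5 = 2*√70 - 5 = -5 + 2*√70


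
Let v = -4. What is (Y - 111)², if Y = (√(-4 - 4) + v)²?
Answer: 10097 + 3296*I*√2 ≈ 10097.0 + 4661.3*I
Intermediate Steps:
Y = (-4 + 2*I*√2)² (Y = (√(-4 - 4) - 4)² = (√(-8) - 4)² = (2*I*√2 - 4)² = (-4 + 2*I*√2)² ≈ 8.0 - 22.627*I)
(Y - 111)² = ((8 - 16*I*√2) - 111)² = (-103 - 16*I*√2)²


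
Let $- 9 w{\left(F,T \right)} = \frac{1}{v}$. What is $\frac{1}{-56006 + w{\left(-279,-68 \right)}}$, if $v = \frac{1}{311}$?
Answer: $- \frac{9}{504365} \approx -1.7844 \cdot 10^{-5}$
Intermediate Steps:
$v = \frac{1}{311} \approx 0.0032154$
$w{\left(F,T \right)} = - \frac{311}{9}$ ($w{\left(F,T \right)} = - \frac{\frac{1}{\frac{1}{311}}}{9} = \left(- \frac{1}{9}\right) 311 = - \frac{311}{9}$)
$\frac{1}{-56006 + w{\left(-279,-68 \right)}} = \frac{1}{-56006 - \frac{311}{9}} = \frac{1}{- \frac{504365}{9}} = - \frac{9}{504365}$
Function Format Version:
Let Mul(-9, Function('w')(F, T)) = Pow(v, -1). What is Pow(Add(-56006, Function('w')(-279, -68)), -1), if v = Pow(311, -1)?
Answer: Rational(-9, 504365) ≈ -1.7844e-5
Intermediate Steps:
v = Rational(1, 311) ≈ 0.0032154
Function('w')(F, T) = Rational(-311, 9) (Function('w')(F, T) = Mul(Rational(-1, 9), Pow(Rational(1, 311), -1)) = Mul(Rational(-1, 9), 311) = Rational(-311, 9))
Pow(Add(-56006, Function('w')(-279, -68)), -1) = Pow(Add(-56006, Rational(-311, 9)), -1) = Pow(Rational(-504365, 9), -1) = Rational(-9, 504365)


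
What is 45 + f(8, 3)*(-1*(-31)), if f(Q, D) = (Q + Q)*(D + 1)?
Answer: 2029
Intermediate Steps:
f(Q, D) = 2*Q*(1 + D) (f(Q, D) = (2*Q)*(1 + D) = 2*Q*(1 + D))
45 + f(8, 3)*(-1*(-31)) = 45 + (2*8*(1 + 3))*(-1*(-31)) = 45 + (2*8*4)*31 = 45 + 64*31 = 45 + 1984 = 2029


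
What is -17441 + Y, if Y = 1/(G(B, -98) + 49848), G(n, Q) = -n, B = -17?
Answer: -869695464/49865 ≈ -17441.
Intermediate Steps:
Y = 1/49865 (Y = 1/(-1*(-17) + 49848) = 1/(17 + 49848) = 1/49865 ≈ 2.0054e-5)
-17441 + Y = -17441 + 1/49865 = -869695464/49865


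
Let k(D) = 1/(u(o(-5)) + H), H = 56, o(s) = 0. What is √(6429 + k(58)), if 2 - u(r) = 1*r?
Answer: √21627214/58 ≈ 80.181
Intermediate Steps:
u(r) = 2 - r
k(D) = 1/58 (k(D) = 1/((2 - 1*0) + 56) = 1/((2 + 0) + 56) = 1/(2 + 56) = 1/58)
√(6429 + k(58)) = √(6429 + 1/58) = √(372883/58) = √21627214/58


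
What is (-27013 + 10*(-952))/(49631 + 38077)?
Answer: -36533/87708 ≈ -0.41653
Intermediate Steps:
(-27013 + 10*(-952))/(49631 + 38077) = (-27013 - 9520)/87708 = -36533*1/87708 = -36533/87708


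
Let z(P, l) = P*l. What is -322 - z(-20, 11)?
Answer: -102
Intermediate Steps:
-322 - z(-20, 11) = -322 - (-20)*11 = -322 - 1*(-220) = -322 + 220 = -102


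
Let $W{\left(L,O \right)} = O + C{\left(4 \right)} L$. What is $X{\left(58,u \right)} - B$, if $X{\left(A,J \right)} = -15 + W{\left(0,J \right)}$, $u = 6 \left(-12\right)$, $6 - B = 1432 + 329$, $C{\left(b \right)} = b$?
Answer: $1668$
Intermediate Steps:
$W{\left(L,O \right)} = O + 4 L$
$B = -1755$ ($B = 6 - \left(1432 + 329\right) = 6 - 1761 = -1755$)
$u = -72$
$X{\left(A,J \right)} = -15 + J$ ($X{\left(A,J \right)} = -15 + \left(J + 4 \cdot 0\right) = -15 + \left(J + 0\right) = -15 + J$)
$X{\left(58,u \right)} - B = \left(-15 - 72\right) - -1755 = -87 + 1755 = 1668$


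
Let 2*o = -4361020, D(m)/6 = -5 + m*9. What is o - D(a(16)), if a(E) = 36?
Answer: -2182424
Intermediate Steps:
D(m) = -30 + 54*m (D(m) = 6*(-5 + m*9) = 6*(-5 + 9*m) = -30 + 54*m)
o = -2180510 (o = (1/2)*(-4361020) = -2180510)
o - D(a(16)) = -2180510 - (-30 + 54*36) = -2180510 - (-30 + 1944) = -2180510 - 1*1914 = -2180510 - 1914 = -2182424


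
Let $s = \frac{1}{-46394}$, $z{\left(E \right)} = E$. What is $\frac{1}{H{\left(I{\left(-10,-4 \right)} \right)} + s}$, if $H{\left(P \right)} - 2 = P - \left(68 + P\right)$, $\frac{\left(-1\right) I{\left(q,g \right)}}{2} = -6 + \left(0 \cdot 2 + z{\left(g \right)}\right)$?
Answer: $- \frac{46394}{3062005} \approx -0.015152$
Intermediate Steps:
$s = - \frac{1}{46394} \approx -2.1555 \cdot 10^{-5}$
$I{\left(q,g \right)} = 12 - 2 g$ ($I{\left(q,g \right)} = - 2 \left(-6 + \left(0 \cdot 2 + g\right)\right) = - 2 \left(-6 + \left(0 + g\right)\right) = - 2 \left(-6 + g\right) = 12 - 2 g$)
$H{\left(P \right)} = -66$ ($H{\left(P \right)} = 2 + \left(P - \left(68 + P\right)\right) = 2 - 68 = -66$)
$\frac{1}{H{\left(I{\left(-10,-4 \right)} \right)} + s} = \frac{1}{-66 - \frac{1}{46394}} = \frac{1}{- \frac{3062005}{46394}} = - \frac{46394}{3062005}$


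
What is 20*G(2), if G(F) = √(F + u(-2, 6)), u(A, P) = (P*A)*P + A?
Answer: 120*I*√2 ≈ 169.71*I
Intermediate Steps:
u(A, P) = A + A*P² (u(A, P) = (A*P)*P + A = A*P² + A = A + A*P²)
G(F) = √(-74 + F) (G(F) = √(F - 2*(1 + 6²)) = √(F - 2*(1 + 36)) = √(F - 2*37) = √(F - 74) = √(-74 + F))
20*G(2) = 20*√(-74 + 2) = 20*√(-72) = 20*(6*I*√2) = 120*I*√2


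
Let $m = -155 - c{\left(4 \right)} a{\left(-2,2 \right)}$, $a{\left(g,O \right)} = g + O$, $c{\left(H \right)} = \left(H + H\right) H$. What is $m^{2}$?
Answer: $24025$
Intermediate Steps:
$c{\left(H \right)} = 2 H^{2}$ ($c{\left(H \right)} = 2 H H = 2 H^{2}$)
$a{\left(g,O \right)} = O + g$
$m = -155$ ($m = -155 - 2 \cdot 4^{2} \left(2 - 2\right) = -155 - 2 \cdot 16 \cdot 0 = -155 - 32 \cdot 0 = -155 - 0 = -155 + 0 = -155$)
$m^{2} = \left(-155\right)^{2} = 24025$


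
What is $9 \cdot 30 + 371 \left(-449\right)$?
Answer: $-166309$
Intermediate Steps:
$9 \cdot 30 + 371 \left(-449\right) = 270 - 166579 = -166309$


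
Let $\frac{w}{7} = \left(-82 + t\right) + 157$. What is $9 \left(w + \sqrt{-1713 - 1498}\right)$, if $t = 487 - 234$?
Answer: $20664 + 117 i \sqrt{19} \approx 20664.0 + 509.99 i$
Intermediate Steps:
$t = 253$ ($t = 487 - 234 = 253$)
$w = 2296$ ($w = 7 \left(\left(-82 + 253\right) + 157\right) = 7 \left(171 + 157\right) = 7 \cdot 328 = 2296$)
$9 \left(w + \sqrt{-1713 - 1498}\right) = 9 \left(2296 + \sqrt{-1713 - 1498}\right) = 9 \left(2296 + \sqrt{-3211}\right) = 9 \left(2296 + 13 i \sqrt{19}\right) = 20664 + 117 i \sqrt{19}$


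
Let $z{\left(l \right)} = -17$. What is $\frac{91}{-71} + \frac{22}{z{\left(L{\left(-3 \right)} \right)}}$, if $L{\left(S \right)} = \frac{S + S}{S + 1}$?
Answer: $- \frac{3109}{1207} \approx -2.5758$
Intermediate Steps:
$L{\left(S \right)} = \frac{2 S}{1 + S}$
$\frac{91}{-71} + \frac{22}{z{\left(L{\left(-3 \right)} \right)}} = \frac{91}{-71} + \frac{22}{-17} = 91 \left(- \frac{1}{71}\right) + 22 \left(- \frac{1}{17}\right) = - \frac{91}{71} - \frac{22}{17} = - \frac{3109}{1207}$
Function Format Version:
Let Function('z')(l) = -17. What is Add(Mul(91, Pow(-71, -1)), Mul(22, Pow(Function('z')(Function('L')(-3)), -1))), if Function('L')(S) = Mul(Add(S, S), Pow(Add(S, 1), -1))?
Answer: Rational(-3109, 1207) ≈ -2.5758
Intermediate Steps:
Function('L')(S) = Mul(2, S, Pow(Add(1, S), -1)) (Function('L')(S) = Mul(Mul(2, S), Pow(Add(1, S), -1)) = Mul(2, S, Pow(Add(1, S), -1)))
Add(Mul(91, Pow(-71, -1)), Mul(22, Pow(Function('z')(Function('L')(-3)), -1))) = Add(Mul(91, Pow(-71, -1)), Mul(22, Pow(-17, -1))) = Add(Mul(91, Rational(-1, 71)), Mul(22, Rational(-1, 17))) = Add(Rational(-91, 71), Rational(-22, 17)) = Rational(-3109, 1207)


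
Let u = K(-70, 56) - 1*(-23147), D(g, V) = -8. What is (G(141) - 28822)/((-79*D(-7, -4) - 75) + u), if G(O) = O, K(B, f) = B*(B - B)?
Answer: -28681/23704 ≈ -1.2100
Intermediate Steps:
K(B, f) = 0 (K(B, f) = B*0 = 0)
u = 23147 (u = 0 - 1*(-23147) = 0 + 23147 = 23147)
(G(141) - 28822)/((-79*D(-7, -4) - 75) + u) = (141 - 28822)/((-79*(-8) - 75) + 23147) = -28681/((632 - 75) + 23147) = -28681/(557 + 23147) = -28681/23704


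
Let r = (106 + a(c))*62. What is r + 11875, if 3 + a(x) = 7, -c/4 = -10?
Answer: 18695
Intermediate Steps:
c = 40 (c = -4*(-10) = 40)
a(x) = 4 (a(x) = -3 + 7 = 4)
r = 6820 (r = (106 + 4)*62 = 110*62 = 6820)
r + 11875 = 6820 + 11875 = 18695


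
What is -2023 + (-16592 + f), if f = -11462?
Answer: -30077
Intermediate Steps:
-2023 + (-16592 + f) = -2023 + (-16592 - 11462) = -2023 - 28054 = -30077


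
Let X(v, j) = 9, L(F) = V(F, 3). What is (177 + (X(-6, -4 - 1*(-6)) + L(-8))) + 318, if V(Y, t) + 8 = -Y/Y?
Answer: 495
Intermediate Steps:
V(Y, t) = -9 (V(Y, t) = -8 - Y/Y = -8 - 1*1 = -8 - 1 = -9)
L(F) = -9
(177 + (X(-6, -4 - 1*(-6)) + L(-8))) + 318 = (177 + (9 - 9)) + 318 = (177 + 0) + 318 = 177 + 318 = 495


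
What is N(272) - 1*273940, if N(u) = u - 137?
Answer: -273805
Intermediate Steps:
N(u) = -137 + u
N(272) - 1*273940 = (-137 + 272) - 1*273940 = 135 - 273940 = -273805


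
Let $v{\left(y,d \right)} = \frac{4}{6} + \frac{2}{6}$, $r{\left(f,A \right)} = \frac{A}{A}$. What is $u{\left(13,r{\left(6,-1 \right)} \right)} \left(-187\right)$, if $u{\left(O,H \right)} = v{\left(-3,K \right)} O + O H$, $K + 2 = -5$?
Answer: $-4862$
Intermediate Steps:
$K = -7$ ($K = -2 - 5 = -7$)
$r{\left(f,A \right)} = 1$
$v{\left(y,d \right)} = 1$ ($v{\left(y,d \right)} = 4 \cdot \frac{1}{6} + 2 \cdot \frac{1}{6} = \frac{2}{3} + \frac{1}{3} = 1$)
$u{\left(O,H \right)} = O + H O$ ($u{\left(O,H \right)} = 1 O + O H = O + H O$)
$u{\left(13,r{\left(6,-1 \right)} \right)} \left(-187\right) = 13 \left(1 + 1\right) \left(-187\right) = 13 \cdot 2 \left(-187\right) = 26 \left(-187\right) = -4862$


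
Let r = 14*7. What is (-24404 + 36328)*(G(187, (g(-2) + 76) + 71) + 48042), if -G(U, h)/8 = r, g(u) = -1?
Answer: 563504392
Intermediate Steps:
r = 98
G(U, h) = -784 (G(U, h) = -8*98 = -784)
(-24404 + 36328)*(G(187, (g(-2) + 76) + 71) + 48042) = (-24404 + 36328)*(-784 + 48042) = 11924*47258 = 563504392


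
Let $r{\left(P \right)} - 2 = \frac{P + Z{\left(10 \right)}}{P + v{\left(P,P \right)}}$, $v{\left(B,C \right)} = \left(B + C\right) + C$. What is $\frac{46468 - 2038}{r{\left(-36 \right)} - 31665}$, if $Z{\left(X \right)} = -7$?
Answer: $- \frac{6397920}{4559429} \approx -1.4032$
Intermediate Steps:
$v{\left(B,C \right)} = B + 2 C$
$r{\left(P \right)} = 2 + \frac{-7 + P}{4 P}$ ($r{\left(P \right)} = 2 + \frac{P - 7}{P + \left(P + 2 P\right)} = 2 + \frac{-7 + P}{P + 3 P} = 2 + \frac{-7 + P}{4 P}$)
$\frac{46468 - 2038}{r{\left(-36 \right)} - 31665} = \frac{46468 - 2038}{\frac{-7 + 9 \left(-36\right)}{4 \left(-36\right)} - 31665} = \frac{44430}{\frac{1}{4} \left(- \frac{1}{36}\right) \left(-7 - 324\right) - 31665} = \frac{44430}{\frac{1}{4} \left(- \frac{1}{36}\right) \left(-331\right) - 31665} = \frac{44430}{\frac{331}{144} - 31665} = \frac{44430}{- \frac{4559429}{144}} = 44430 \left(- \frac{144}{4559429}\right) = - \frac{6397920}{4559429}$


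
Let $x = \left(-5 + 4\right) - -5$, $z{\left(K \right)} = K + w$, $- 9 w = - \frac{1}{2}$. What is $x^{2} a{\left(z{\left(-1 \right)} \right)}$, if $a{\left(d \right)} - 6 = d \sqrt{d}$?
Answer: $96 - \frac{68 i \sqrt{34}}{27} \approx 96.0 - 14.685 i$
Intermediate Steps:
$w = \frac{1}{18}$ ($w = - \frac{\left(-1\right) \frac{1}{2}}{9} = \left(- \frac{1}{9}\right) \left(- \frac{1}{2}\right) = \frac{1}{18} \approx 0.055556$)
$z{\left(K \right)} = \frac{1}{18} + K$ ($z{\left(K \right)} = K + \frac{1}{18} = \frac{1}{18} + K$)
$a{\left(d \right)} = 6 + d^{\frac{3}{2}}$ ($a{\left(d \right)} = 6 + d \sqrt{d} = 6 + d^{\frac{3}{2}}$)
$x = 4$ ($x = -1 + 5 = 4$)
$x^{2} a{\left(z{\left(-1 \right)} \right)} = 4^{2} \left(6 + \left(\frac{1}{18} - 1\right)^{\frac{3}{2}}\right) = 16 \left(6 + \left(- \frac{17}{18}\right)^{\frac{3}{2}}\right) = 16 \left(6 - \frac{17 i \sqrt{34}}{108}\right) = 96 - \frac{68 i \sqrt{34}}{27}$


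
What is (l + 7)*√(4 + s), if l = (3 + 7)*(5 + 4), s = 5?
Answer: 291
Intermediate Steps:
l = 90 (l = 10*9 = 90)
(l + 7)*√(4 + s) = (90 + 7)*√(4 + 5) = 97*√9 = 97*3 = 291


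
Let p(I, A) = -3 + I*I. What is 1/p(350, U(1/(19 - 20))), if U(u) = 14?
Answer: 1/122497 ≈ 8.1635e-6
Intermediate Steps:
p(I, A) = -3 + I**2
1/p(350, U(1/(19 - 20))) = 1/(-3 + 350**2) = 1/(-3 + 122500) = 1/122497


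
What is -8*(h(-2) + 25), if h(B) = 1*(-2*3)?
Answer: -152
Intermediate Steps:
h(B) = -6 (h(B) = 1*(-6) = -6)
-8*(h(-2) + 25) = -8*(-6 + 25) = -8*19 = -152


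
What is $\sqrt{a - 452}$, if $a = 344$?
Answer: $6 i \sqrt{3} \approx 10.392 i$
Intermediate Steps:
$\sqrt{a - 452} = \sqrt{344 - 452} = \sqrt{-108} = 6 i \sqrt{3}$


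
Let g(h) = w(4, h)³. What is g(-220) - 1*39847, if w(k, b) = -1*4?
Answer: -39911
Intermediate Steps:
w(k, b) = -4
g(h) = -64 (g(h) = (-4)³ = -64)
g(-220) - 1*39847 = -64 - 1*39847 = -64 - 39847 = -39911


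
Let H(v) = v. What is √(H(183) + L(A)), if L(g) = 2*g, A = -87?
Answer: 3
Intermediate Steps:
√(H(183) + L(A)) = √(183 + 2*(-87)) = √(183 - 174) = √9 = 3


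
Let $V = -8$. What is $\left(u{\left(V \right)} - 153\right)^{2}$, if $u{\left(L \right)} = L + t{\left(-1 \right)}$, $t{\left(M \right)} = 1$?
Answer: $25600$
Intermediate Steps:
$u{\left(L \right)} = 1 + L$ ($u{\left(L \right)} = L + 1 = 1 + L$)
$\left(u{\left(V \right)} - 153\right)^{2} = \left(\left(1 - 8\right) - 153\right)^{2} = \left(-7 - 153\right)^{2} = \left(-160\right)^{2} = 25600$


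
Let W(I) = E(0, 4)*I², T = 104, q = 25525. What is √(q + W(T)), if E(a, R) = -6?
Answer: I*√39371 ≈ 198.42*I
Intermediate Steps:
W(I) = -6*I²
√(q + W(T)) = √(25525 - 6*104²) = √(25525 - 6*10816) = √(25525 - 64896) = √(-39371) = I*√39371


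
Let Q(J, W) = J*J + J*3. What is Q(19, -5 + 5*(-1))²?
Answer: 174724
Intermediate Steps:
Q(J, W) = J² + 3*J
Q(19, -5 + 5*(-1))² = (19*(3 + 19))² = (19*22)² = 418² = 174724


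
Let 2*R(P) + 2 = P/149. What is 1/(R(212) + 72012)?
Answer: 149/10729745 ≈ 1.3887e-5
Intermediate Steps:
R(P) = -1 + P/298 (R(P) = -1 + (P/149)/2 = -1 + P/298)
1/(R(212) + 72012) = 1/((-1 + (1/298)*212) + 72012) = 1/((-1 + 106/149) + 72012) = 1/(-43/149 + 72012) = 1/(10729745/149) = 149/10729745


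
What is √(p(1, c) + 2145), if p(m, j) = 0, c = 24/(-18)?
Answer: √2145 ≈ 46.314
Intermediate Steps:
c = -4/3 (c = 24*(-1/18) = -4/3 ≈ -1.3333)
√(p(1, c) + 2145) = √(0 + 2145) = √2145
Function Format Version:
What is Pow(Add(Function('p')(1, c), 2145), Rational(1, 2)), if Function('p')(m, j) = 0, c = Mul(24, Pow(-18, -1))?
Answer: Pow(2145, Rational(1, 2)) ≈ 46.314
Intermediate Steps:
c = Rational(-4, 3) (c = Mul(24, Rational(-1, 18)) = Rational(-4, 3) ≈ -1.3333)
Pow(Add(Function('p')(1, c), 2145), Rational(1, 2)) = Pow(Add(0, 2145), Rational(1, 2)) = Pow(2145, Rational(1, 2))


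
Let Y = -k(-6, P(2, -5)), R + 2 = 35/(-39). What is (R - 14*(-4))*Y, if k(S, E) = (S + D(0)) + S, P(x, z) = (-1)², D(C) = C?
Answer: 8284/13 ≈ 637.23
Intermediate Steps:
R = -113/39 (R = -2 + 35/(-39) = -2 + 35*(-1/39) = -2 - 35/39 = -113/39 ≈ -2.8974)
P(x, z) = 1
k(S, E) = 2*S (k(S, E) = (S + 0) + S = S + S = 2*S)
Y = 12 (Y = -2*(-6) = -1*(-12) = 12)
(R - 14*(-4))*Y = (-113/39 - 14*(-4))*12 = (-113/39 + 56)*12 = (2071/39)*12 = 8284/13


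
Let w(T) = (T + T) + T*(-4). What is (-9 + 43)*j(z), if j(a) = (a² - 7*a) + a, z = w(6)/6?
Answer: 544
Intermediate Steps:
w(T) = -2*T (w(T) = 2*T - 4*T = -2*T)
z = -2 (z = -2*6/6 = -12*⅙ = -2)
j(a) = a² - 6*a
(-9 + 43)*j(z) = (-9 + 43)*(-2*(-6 - 2)) = 34*(-2*(-8)) = 34*16 = 544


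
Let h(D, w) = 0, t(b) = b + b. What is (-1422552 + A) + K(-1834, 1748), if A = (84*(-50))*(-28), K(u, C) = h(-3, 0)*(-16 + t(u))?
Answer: -1304952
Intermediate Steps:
t(b) = 2*b
K(u, C) = 0 (K(u, C) = 0*(-16 + 2*u) = 0)
A = 117600 (A = -4200*(-28) = 117600)
(-1422552 + A) + K(-1834, 1748) = (-1422552 + 117600) + 0 = -1304952 + 0 = -1304952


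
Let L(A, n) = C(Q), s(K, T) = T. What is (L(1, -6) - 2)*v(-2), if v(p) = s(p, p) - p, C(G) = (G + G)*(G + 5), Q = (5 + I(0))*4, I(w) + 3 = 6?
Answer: 0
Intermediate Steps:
I(w) = 3 (I(w) = -3 + 6 = 3)
Q = 32 (Q = (5 + 3)*4 = 8*4 = 32)
C(G) = 2*G*(5 + G) (C(G) = (2*G)*(5 + G) = 2*G*(5 + G))
L(A, n) = 2368 (L(A, n) = 2*32*(5 + 32) = 2*32*37 = 2368)
v(p) = 0 (v(p) = p - p = 0)
(L(1, -6) - 2)*v(-2) = (2368 - 2)*0 = 2366*0 = 0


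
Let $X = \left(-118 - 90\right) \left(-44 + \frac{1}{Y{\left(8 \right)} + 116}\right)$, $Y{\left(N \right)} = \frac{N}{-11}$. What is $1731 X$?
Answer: $\frac{5020959372}{317} \approx 1.5839 \cdot 10^{7}$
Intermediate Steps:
$Y{\left(N \right)} = - \frac{N}{11}$ ($Y{\left(N \right)} = N \left(- \frac{1}{11}\right) = - \frac{N}{11}$)
$X = \frac{2900612}{317}$ ($X = \left(-118 - 90\right) \left(-44 + \frac{1}{\left(- \frac{1}{11}\right) 8 + 116}\right) = - 208 \left(-44 + \frac{1}{- \frac{8}{11} + 116}\right) = - 208 \left(-44 + \frac{1}{\frac{1268}{11}}\right) = - 208 \left(-44 + \frac{11}{1268}\right) = \left(-208\right) \left(- \frac{55781}{1268}\right) = \frac{2900612}{317} \approx 9150.2$)
$1731 X = 1731 \cdot \frac{2900612}{317} = \frac{5020959372}{317}$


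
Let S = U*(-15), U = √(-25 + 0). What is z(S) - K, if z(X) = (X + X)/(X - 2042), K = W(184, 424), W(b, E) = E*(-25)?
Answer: 44259134650/4175389 + 306300*I/4175389 ≈ 10600.0 + 0.073358*I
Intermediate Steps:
W(b, E) = -25*E
U = 5*I (U = √(-25) = 5*I ≈ 5.0*I)
K = -10600 (K = -25*424 = -10600)
S = -75*I (S = (5*I)*(-15) = -75*I ≈ -75.0*I)
z(X) = 2*X/(-2042 + X) (z(X) = (2*X)/(-2042 + X) = 2*X/(-2042 + X))
z(S) - K = 2*(-75*I)/(-2042 - 75*I) - 1*(-10600) = 2*(-75*I)*((-2042 + 75*I)/4175389) + 10600 = -150*I*(-2042 + 75*I)/4175389 + 10600 = 10600 - 150*I*(-2042 + 75*I)/4175389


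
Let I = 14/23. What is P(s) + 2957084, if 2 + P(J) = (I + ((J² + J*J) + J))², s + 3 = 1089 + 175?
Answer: 5354521161520267/529 ≈ 1.0122e+13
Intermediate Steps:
s = 1261 (s = -3 + (1089 + 175) = -3 + 1264 = 1261)
I = 14/23 (I = 14*(1/23) = 14/23 ≈ 0.60870)
P(J) = -2 + (14/23 + J + 2*J²)² (P(J) = -2 + (14/23 + ((J² + J*J) + J))² = -2 + (14/23 + ((J² + J²) + J))² = -2 + (14/23 + (2*J² + J))² = -2 + (14/23 + (J + 2*J²))² = -2 + (14/23 + J + 2*J²)²)
P(s) + 2957084 = (-2 + (14 + 23*1261 + 46*1261²)²/529) + 2957084 = (-2 + (14 + 29003 + 46*1590121)²/529) + 2957084 = (-2 + (14 + 29003 + 73145566)²/529) + 2957084 = (-2 + (1/529)*73174583²) + 2957084 = (-2 + (1/529)*5354519597223889) + 2957084 = (-2 + 5354519597223889/529) + 2957084 = 5354519597222831/529 + 2957084 = 5354521161520267/529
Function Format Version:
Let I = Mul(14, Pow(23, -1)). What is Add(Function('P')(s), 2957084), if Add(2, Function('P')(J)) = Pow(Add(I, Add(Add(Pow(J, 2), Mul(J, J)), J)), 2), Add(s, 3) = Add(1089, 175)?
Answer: Rational(5354521161520267, 529) ≈ 1.0122e+13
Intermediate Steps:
s = 1261 (s = Add(-3, Add(1089, 175)) = Add(-3, 1264) = 1261)
I = Rational(14, 23) (I = Mul(14, Rational(1, 23)) = Rational(14, 23) ≈ 0.60870)
Function('P')(J) = Add(-2, Pow(Add(Rational(14, 23), J, Mul(2, Pow(J, 2))), 2)) (Function('P')(J) = Add(-2, Pow(Add(Rational(14, 23), Add(Add(Pow(J, 2), Mul(J, J)), J)), 2)) = Add(-2, Pow(Add(Rational(14, 23), Add(Add(Pow(J, 2), Pow(J, 2)), J)), 2)) = Add(-2, Pow(Add(Rational(14, 23), Add(Mul(2, Pow(J, 2)), J)), 2)) = Add(-2, Pow(Add(Rational(14, 23), Add(J, Mul(2, Pow(J, 2)))), 2)) = Add(-2, Pow(Add(Rational(14, 23), J, Mul(2, Pow(J, 2))), 2)))
Add(Function('P')(s), 2957084) = Add(Add(-2, Mul(Rational(1, 529), Pow(Add(14, Mul(23, 1261), Mul(46, Pow(1261, 2))), 2))), 2957084) = Add(Add(-2, Mul(Rational(1, 529), Pow(Add(14, 29003, Mul(46, 1590121)), 2))), 2957084) = Add(Add(-2, Mul(Rational(1, 529), Pow(Add(14, 29003, 73145566), 2))), 2957084) = Add(Add(-2, Mul(Rational(1, 529), Pow(73174583, 2))), 2957084) = Add(Add(-2, Mul(Rational(1, 529), 5354519597223889)), 2957084) = Add(Add(-2, Rational(5354519597223889, 529)), 2957084) = Add(Rational(5354519597222831, 529), 2957084) = Rational(5354521161520267, 529)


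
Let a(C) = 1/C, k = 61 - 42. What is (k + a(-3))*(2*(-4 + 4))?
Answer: 0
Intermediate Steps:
k = 19
(k + a(-3))*(2*(-4 + 4)) = (19 + 1/(-3))*(2*(-4 + 4)) = (19 - ⅓)*(2*0) = (56/3)*0 = 0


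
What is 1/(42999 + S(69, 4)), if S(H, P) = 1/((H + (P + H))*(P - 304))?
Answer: 42600/1831757399 ≈ 2.3256e-5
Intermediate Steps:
S(H, P) = 1/((-304 + P)*(P + 2*H)) (S(H, P) = 1/((H + (H + P))*(-304 + P)) = 1/((P + 2*H)*(-304 + P)) = 1/((-304 + P)*(P + 2*H)))
1/(42999 + S(69, 4)) = 1/(42999 + 1/(4² - 608*69 - 304*4 + 2*69*4)) = 1/(42999 + 1/(16 - 41952 - 1216 + 552)) = 1/(42999 + 1/(-42600)) = 1/(42999 - 1/42600) = 1/(1831757399/42600) = 42600/1831757399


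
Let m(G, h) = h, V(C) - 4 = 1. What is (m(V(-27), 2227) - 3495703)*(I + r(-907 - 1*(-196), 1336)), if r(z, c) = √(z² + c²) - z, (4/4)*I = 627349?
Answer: -2194112536560 - 3493476*√2290417 ≈ -2.1994e+12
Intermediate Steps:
I = 627349
V(C) = 5 (V(C) = 4 + 1 = 5)
r(z, c) = √(c² + z²) - z
(m(V(-27), 2227) - 3495703)*(I + r(-907 - 1*(-196), 1336)) = (2227 - 3495703)*(627349 + (√(1336² + (-907 - 1*(-196))²) - (-907 - 1*(-196)))) = -3493476*(627349 + (√(1784896 + (-907 + 196)²) - (-907 + 196))) = -3493476*(627349 + (√(1784896 + (-711)²) - 1*(-711))) = -3493476*(627349 + (√(1784896 + 505521) + 711)) = -3493476*(627349 + (√2290417 + 711)) = -3493476*(627349 + (711 + √2290417)) = -3493476*(628060 + √2290417) = -2194112536560 - 3493476*√2290417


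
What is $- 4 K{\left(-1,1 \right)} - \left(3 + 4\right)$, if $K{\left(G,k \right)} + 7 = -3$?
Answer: $33$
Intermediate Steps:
$K{\left(G,k \right)} = -10$ ($K{\left(G,k \right)} = -7 - 3 = -10$)
$- 4 K{\left(-1,1 \right)} - \left(3 + 4\right) = \left(-4\right) \left(-10\right) - \left(3 + 4\right) = 40 - 7 = 33$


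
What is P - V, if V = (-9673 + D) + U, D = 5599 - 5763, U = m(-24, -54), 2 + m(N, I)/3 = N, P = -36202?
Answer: -26287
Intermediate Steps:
m(N, I) = -6 + 3*N
U = -78 (U = -6 + 3*(-24) = -6 - 72 = -78)
D = -164
V = -9915 (V = (-9673 - 164) - 78 = -9837 - 78 = -9915)
P - V = -36202 - 1*(-9915) = -36202 + 9915 = -26287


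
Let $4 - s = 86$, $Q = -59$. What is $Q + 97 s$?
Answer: $-8013$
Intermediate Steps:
$s = -82$ ($s = 4 - 86 = -82$)
$Q + 97 s = -59 + 97 \left(-82\right) = -59 - 7954 = -8013$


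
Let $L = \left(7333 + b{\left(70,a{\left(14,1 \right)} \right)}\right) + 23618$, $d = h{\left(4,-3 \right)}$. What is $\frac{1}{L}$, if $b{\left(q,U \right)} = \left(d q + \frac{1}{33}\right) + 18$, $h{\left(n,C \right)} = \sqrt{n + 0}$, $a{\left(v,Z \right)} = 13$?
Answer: $\frac{33}{1026598} \approx 3.2145 \cdot 10^{-5}$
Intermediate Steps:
$h{\left(n,C \right)} = \sqrt{n}$
$d = 2$ ($d = \sqrt{4} = 2$)
$b{\left(q,U \right)} = \frac{595}{33} + 2 q$ ($b{\left(q,U \right)} = \left(2 q + \frac{1}{33}\right) + 18 = \left(\frac{1}{33} + 2 q\right) + 18 = \frac{595}{33} + 2 q$)
$L = \frac{1026598}{33}$ ($L = \left(7333 + \left(\frac{595}{33} + 2 \cdot 70\right)\right) + 23618 = \left(7333 + \left(\frac{595}{33} + 140\right)\right) + 23618 = \left(7333 + \frac{5215}{33}\right) + 23618 = \frac{247204}{33} + 23618 = \frac{1026598}{33} \approx 31109.0$)
$\frac{1}{L} = \frac{1}{\frac{1026598}{33}} = \frac{33}{1026598}$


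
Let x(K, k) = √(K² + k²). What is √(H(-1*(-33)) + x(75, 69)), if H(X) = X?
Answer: √(33 + 3*√1154) ≈ 11.615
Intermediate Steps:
√(H(-1*(-33)) + x(75, 69)) = √(-1*(-33) + √(75² + 69²)) = √(33 + √(5625 + 4761)) = √(33 + √10386) = √(33 + 3*√1154)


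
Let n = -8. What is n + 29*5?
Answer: 137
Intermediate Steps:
n + 29*5 = -8 + 29*5 = -8 + 145 = 137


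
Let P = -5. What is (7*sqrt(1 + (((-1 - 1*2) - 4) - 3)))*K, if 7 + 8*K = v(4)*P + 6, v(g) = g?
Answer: -441*I/8 ≈ -55.125*I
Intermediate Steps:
K = -21/8 (K = -7/8 + (4*(-5) + 6)/8 = -7/8 + (-20 + 6)/8 = -7/8 + (1/8)*(-14) = -7/8 - 7/4 = -21/8 ≈ -2.6250)
(7*sqrt(1 + (((-1 - 1*2) - 4) - 3)))*K = (7*sqrt(1 + (((-1 - 1*2) - 4) - 3)))*(-21/8) = (7*sqrt(1 + (((-1 - 2) - 4) - 3)))*(-21/8) = (7*sqrt(1 + ((-3 - 4) - 3)))*(-21/8) = (7*sqrt(1 + (-7 - 3)))*(-21/8) = (7*sqrt(1 - 10))*(-21/8) = (7*sqrt(-9))*(-21/8) = (7*(3*I))*(-21/8) = (21*I)*(-21/8) = -441*I/8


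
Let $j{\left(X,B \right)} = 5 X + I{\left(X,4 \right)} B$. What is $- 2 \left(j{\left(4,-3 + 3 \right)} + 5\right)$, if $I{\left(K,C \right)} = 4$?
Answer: $-50$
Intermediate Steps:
$j{\left(X,B \right)} = 4 B + 5 X$ ($j{\left(X,B \right)} = 5 X + 4 B = 4 B + 5 X$)
$- 2 \left(j{\left(4,-3 + 3 \right)} + 5\right) = - 2 \left(\left(4 \left(-3 + 3\right) + 5 \cdot 4\right) + 5\right) = - 2 \left(\left(4 \cdot 0 + 20\right) + 5\right) = - 2 \left(\left(0 + 20\right) + 5\right) = - 2 \left(20 + 5\right) = \left(-2\right) 25 = -50$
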